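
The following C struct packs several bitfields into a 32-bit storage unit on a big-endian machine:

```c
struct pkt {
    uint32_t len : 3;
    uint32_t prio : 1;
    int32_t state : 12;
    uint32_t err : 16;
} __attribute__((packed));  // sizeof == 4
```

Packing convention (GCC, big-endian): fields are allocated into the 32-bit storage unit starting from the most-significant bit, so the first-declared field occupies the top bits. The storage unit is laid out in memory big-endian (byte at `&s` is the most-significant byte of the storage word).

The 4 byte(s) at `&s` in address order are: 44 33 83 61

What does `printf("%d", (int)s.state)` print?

1075

[0]=0x44 [1]=0x33 [2]=0x83 [3]=0x61 (big-endian) → word 0x44338361
len:3 @ bit 29 → (0x44338361>>29)&0x7 = 0x2
prio:1 @ bit 28 → (0x44338361>>28)&0x1 = 0x0
state:12 @ bit 16 → (0x44338361>>16)&0xfff = 0x433  ←
err:16 @ bit 0 → (0x44338361>>0)&0xffff = 0x8361
state signed 12b, MSB=0: value = 1075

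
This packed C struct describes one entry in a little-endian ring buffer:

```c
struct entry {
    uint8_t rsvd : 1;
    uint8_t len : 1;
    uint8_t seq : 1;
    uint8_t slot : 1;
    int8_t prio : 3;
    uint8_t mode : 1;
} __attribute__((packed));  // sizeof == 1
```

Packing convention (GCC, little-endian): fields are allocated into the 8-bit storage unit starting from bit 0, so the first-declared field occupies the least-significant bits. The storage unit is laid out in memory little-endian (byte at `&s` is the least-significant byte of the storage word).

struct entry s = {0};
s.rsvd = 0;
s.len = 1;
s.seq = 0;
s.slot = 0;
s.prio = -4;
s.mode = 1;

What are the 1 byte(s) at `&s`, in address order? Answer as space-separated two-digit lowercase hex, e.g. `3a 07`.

c2

rsvd:1 = 0 → 0x0 << 0 → word 0x00
len:1 = 1 → 0x1 << 1 → word 0x02
seq:1 = 0 → 0x0 << 2 → word 0x02
slot:1 = 0 → 0x0 << 3 → word 0x02
prio:3 = -4 → 0x4 << 4 → word 0x42
mode:1 = 1 → 0x1 << 7 → word 0xc2
word = 0xc2 → little-endian bytes:
  [0]=0xc2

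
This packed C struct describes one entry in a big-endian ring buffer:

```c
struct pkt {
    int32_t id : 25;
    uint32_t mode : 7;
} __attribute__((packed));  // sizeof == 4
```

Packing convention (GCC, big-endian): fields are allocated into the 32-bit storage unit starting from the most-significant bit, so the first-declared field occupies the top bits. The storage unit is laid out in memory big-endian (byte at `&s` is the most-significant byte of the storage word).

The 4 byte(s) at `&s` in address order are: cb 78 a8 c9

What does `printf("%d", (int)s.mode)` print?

[0]=0xcb [1]=0x78 [2]=0xa8 [3]=0xc9 (big-endian) → word 0xcb78a8c9
id [7+:25] = (word>>7) & 0x1ffffff = 26669393
mode [0+:7] = (word>>0) & 0x7f = 73  ←

73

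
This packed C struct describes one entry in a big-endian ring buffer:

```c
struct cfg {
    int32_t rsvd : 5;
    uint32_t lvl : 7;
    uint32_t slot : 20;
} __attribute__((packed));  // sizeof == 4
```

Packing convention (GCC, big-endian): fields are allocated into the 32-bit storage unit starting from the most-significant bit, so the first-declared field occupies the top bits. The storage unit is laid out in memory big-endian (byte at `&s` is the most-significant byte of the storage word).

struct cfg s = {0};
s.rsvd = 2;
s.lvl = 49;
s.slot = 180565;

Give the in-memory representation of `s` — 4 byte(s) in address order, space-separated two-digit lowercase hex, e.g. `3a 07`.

13 12 c1 55

[27+:5] rsvd=2 & 0x1f = 0x2; word=0x10000000
[20+:7] lvl=49 & 0x7f = 0x31; word=0x13100000
[0+:20] slot=180565 & 0xfffff = 0x2c155; word=0x1312c155
word = 0x1312c155 → big-endian bytes:
  [0]=0x13  [1]=0x12  [2]=0xc1  [3]=0x55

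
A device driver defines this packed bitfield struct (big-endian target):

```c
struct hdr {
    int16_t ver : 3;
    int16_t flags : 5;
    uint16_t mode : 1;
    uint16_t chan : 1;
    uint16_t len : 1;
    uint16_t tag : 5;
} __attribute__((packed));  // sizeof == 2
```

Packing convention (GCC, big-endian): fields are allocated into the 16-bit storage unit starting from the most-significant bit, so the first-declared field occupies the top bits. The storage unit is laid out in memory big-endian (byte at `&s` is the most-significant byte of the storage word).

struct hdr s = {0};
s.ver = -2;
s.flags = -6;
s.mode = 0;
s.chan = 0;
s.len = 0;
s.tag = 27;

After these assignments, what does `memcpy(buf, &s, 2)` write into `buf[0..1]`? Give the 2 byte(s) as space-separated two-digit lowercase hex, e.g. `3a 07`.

da 1b

[13+:3] ver=-2 & 0x7 = 0x6; word=0xc000
[8+:5] flags=-6 & 0x1f = 0x1a; word=0xda00
[7+:1] mode=0 & 0x1 = 0x0; word=0xda00
[6+:1] chan=0 & 0x1 = 0x0; word=0xda00
[5+:1] len=0 & 0x1 = 0x0; word=0xda00
[0+:5] tag=27 & 0x1f = 0x1b; word=0xda1b
word = 0xda1b → big-endian bytes:
  [0]=0xda  [1]=0x1b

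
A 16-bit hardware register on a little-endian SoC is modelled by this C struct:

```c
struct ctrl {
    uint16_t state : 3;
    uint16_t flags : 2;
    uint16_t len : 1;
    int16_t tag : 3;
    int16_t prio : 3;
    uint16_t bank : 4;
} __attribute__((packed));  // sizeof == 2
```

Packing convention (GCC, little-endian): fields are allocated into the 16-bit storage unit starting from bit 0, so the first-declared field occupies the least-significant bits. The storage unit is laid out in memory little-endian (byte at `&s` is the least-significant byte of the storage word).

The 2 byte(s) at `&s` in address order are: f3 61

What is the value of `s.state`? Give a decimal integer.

[0]=0xf3 [1]=0x61 (little-endian) → word 0x61f3
state:3 @ bit 0 → (0x61f3>>0)&0x7 = 0x3  ←
flags:2 @ bit 3 → (0x61f3>>3)&0x3 = 0x2
len:1 @ bit 5 → (0x61f3>>5)&0x1 = 0x1
tag:3 @ bit 6 → (0x61f3>>6)&0x7 = 0x7
prio:3 @ bit 9 → (0x61f3>>9)&0x7 = 0x0
bank:4 @ bit 12 → (0x61f3>>12)&0xf = 0x6

3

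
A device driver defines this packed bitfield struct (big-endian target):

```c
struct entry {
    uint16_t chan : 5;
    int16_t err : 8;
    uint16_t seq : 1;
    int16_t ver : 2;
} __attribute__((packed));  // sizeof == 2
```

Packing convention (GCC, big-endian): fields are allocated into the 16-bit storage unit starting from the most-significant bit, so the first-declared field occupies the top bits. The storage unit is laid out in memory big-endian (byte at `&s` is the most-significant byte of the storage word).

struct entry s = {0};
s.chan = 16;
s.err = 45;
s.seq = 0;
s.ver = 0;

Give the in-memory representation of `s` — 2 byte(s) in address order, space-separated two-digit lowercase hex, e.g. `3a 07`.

chan (5b) val=16 bits=0x10 at bit 11: 0x8000
err (8b) val=45 bits=0x2d at bit 3: 0x8168
seq (1b) val=0 bits=0x0 at bit 2: 0x8168
ver (2b) val=0 bits=0x0 at bit 0: 0x8168
word = 0x8168 → big-endian bytes:
  [0]=0x81  [1]=0x68

81 68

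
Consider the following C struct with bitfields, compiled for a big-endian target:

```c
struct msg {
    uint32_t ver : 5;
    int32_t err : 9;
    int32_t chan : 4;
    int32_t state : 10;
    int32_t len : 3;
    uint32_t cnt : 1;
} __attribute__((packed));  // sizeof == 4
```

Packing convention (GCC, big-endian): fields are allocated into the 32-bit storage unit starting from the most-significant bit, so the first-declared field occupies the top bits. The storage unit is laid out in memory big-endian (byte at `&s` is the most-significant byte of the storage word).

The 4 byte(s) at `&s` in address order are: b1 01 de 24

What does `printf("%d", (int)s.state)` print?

[0]=0xb1 [1]=0x01 [2]=0xde [3]=0x24 (big-endian) → word 0xb101de24
ver:5 @ bit 27 → (0xb101de24>>27)&0x1f = 0x16
err:9 @ bit 18 → (0xb101de24>>18)&0x1ff = 0x40
chan:4 @ bit 14 → (0xb101de24>>14)&0xf = 0x7
state:10 @ bit 4 → (0xb101de24>>4)&0x3ff = 0x1e2  ←
len:3 @ bit 1 → (0xb101de24>>1)&0x7 = 0x2
cnt:1 @ bit 0 → (0xb101de24>>0)&0x1 = 0x0
state signed 10b, MSB=0: value = 482

482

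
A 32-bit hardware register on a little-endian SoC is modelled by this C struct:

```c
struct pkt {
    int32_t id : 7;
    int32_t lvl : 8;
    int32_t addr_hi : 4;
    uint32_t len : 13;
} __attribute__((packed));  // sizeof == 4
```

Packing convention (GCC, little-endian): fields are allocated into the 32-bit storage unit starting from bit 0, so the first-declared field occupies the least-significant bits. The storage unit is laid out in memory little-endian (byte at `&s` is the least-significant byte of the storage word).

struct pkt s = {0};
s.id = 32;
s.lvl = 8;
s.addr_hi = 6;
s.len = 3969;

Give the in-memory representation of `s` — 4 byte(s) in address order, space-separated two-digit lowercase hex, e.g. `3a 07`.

20 04 0b 7c

id (7b) val=32 bits=0x20 at bit 0: 0x00000020
lvl (8b) val=8 bits=0x8 at bit 7: 0x00000420
addr_hi (4b) val=6 bits=0x6 at bit 15: 0x00030420
len (13b) val=3969 bits=0xf81 at bit 19: 0x7c0b0420
word = 0x7c0b0420 → little-endian bytes:
  [0]=0x20  [1]=0x04  [2]=0x0b  [3]=0x7c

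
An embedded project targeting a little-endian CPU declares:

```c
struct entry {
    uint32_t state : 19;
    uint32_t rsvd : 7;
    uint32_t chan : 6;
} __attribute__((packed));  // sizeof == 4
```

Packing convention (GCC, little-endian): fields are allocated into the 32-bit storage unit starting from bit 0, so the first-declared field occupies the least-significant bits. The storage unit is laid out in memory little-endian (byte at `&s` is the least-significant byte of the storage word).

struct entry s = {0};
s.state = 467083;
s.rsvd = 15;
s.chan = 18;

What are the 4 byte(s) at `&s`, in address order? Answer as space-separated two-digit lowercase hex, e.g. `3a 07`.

state (19b) val=467083 bits=0x7208b at bit 0: 0x0007208b
rsvd (7b) val=15 bits=0xf at bit 19: 0x007f208b
chan (6b) val=18 bits=0x12 at bit 26: 0x487f208b
word = 0x487f208b → little-endian bytes:
  [0]=0x8b  [1]=0x20  [2]=0x7f  [3]=0x48

8b 20 7f 48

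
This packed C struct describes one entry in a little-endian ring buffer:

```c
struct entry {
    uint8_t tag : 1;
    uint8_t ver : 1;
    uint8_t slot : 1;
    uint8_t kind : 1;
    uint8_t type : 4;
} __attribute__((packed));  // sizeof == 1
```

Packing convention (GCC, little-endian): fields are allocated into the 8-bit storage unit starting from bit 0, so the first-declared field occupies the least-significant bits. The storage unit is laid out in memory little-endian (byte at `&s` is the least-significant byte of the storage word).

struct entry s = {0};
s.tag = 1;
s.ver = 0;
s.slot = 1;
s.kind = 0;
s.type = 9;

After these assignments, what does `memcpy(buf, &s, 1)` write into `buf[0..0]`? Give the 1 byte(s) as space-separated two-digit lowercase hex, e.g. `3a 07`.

tag:1 = 1 → 0x1 << 0 → word 0x01
ver:1 = 0 → 0x0 << 1 → word 0x01
slot:1 = 1 → 0x1 << 2 → word 0x05
kind:1 = 0 → 0x0 << 3 → word 0x05
type:4 = 9 → 0x9 << 4 → word 0x95
word = 0x95 → little-endian bytes:
  [0]=0x95

95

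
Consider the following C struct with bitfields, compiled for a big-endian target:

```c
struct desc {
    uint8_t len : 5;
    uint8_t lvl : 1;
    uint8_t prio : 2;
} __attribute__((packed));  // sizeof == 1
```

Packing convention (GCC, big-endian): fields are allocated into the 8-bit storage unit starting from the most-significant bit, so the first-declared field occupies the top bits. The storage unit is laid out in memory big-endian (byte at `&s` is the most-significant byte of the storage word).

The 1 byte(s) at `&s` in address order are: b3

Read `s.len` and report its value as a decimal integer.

[0]=0xb3 (big-endian) → word 0xb3
len:5 @ bit 3 → (0xb3>>3)&0x1f = 0x16  ←
lvl:1 @ bit 2 → (0xb3>>2)&0x1 = 0x0
prio:2 @ bit 0 → (0xb3>>0)&0x3 = 0x3

22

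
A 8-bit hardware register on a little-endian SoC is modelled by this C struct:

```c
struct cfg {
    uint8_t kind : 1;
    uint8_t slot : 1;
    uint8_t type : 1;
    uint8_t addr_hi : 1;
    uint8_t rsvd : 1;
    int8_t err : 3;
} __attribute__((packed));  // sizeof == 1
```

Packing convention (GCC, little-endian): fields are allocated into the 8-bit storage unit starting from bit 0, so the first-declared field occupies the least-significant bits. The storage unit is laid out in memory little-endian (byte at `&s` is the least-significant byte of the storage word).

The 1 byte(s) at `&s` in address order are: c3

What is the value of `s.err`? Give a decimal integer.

-2

[0]=0xc3 (little-endian) → word 0xc3
kind:1 @ bit 0 → (0xc3>>0)&0x1 = 0x1
slot:1 @ bit 1 → (0xc3>>1)&0x1 = 0x1
type:1 @ bit 2 → (0xc3>>2)&0x1 = 0x0
addr_hi:1 @ bit 3 → (0xc3>>3)&0x1 = 0x0
rsvd:1 @ bit 4 → (0xc3>>4)&0x1 = 0x0
err:3 @ bit 5 → (0xc3>>5)&0x7 = 0x6  ←
err signed 3b, MSB=1: 6 - 8 = -2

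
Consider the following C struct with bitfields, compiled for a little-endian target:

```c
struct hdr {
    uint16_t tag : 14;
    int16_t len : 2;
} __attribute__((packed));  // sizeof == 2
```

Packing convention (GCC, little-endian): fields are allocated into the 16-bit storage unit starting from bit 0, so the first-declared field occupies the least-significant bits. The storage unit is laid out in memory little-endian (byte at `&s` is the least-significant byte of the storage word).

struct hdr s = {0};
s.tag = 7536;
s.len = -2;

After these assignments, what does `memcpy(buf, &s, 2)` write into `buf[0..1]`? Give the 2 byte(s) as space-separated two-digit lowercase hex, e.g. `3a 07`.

70 9d

tag (14b) val=7536 bits=0x1d70 at bit 0: 0x1d70
len (2b) val=-2 bits=0x2 at bit 14: 0x9d70
word = 0x9d70 → little-endian bytes:
  [0]=0x70  [1]=0x9d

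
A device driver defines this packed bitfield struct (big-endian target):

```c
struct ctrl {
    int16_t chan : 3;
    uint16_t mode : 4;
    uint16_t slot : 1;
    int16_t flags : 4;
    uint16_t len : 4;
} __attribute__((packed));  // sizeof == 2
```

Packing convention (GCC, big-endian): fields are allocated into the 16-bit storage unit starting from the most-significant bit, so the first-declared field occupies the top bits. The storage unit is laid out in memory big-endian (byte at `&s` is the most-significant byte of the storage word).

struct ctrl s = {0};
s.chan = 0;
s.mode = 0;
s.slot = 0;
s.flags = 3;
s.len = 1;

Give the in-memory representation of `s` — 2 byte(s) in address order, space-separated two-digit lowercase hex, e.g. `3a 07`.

chan (3b) val=0 bits=0x0 at bit 13: 0x0000
mode (4b) val=0 bits=0x0 at bit 9: 0x0000
slot (1b) val=0 bits=0x0 at bit 8: 0x0000
flags (4b) val=3 bits=0x3 at bit 4: 0x0030
len (4b) val=1 bits=0x1 at bit 0: 0x0031
word = 0x0031 → big-endian bytes:
  [0]=0x00  [1]=0x31

00 31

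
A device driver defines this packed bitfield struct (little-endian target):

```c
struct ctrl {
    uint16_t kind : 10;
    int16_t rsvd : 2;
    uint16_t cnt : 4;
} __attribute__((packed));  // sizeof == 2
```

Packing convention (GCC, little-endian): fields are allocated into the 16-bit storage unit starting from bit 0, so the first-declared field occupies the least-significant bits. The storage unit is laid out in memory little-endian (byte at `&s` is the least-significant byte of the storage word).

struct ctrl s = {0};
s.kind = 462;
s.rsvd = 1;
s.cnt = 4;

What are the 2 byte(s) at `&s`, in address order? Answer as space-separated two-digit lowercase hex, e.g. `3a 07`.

kind:10 = 462 → 0x1ce << 0 → word 0x01ce
rsvd:2 = 1 → 0x1 << 10 → word 0x05ce
cnt:4 = 4 → 0x4 << 12 → word 0x45ce
word = 0x45ce → little-endian bytes:
  [0]=0xce  [1]=0x45

ce 45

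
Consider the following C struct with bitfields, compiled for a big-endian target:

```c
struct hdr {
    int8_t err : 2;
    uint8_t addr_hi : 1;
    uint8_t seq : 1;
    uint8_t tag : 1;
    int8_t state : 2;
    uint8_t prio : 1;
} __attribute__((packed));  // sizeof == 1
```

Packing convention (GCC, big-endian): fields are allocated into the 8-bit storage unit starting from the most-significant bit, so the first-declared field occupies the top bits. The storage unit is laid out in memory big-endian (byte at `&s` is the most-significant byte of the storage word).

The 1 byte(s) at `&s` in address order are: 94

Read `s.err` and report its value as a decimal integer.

-2

[0]=0x94 (big-endian) → word 0x94
err:2 @ bit 6 → (0x94>>6)&0x3 = 0x2  ←
addr_hi:1 @ bit 5 → (0x94>>5)&0x1 = 0x0
seq:1 @ bit 4 → (0x94>>4)&0x1 = 0x1
tag:1 @ bit 3 → (0x94>>3)&0x1 = 0x0
state:2 @ bit 1 → (0x94>>1)&0x3 = 0x2
prio:1 @ bit 0 → (0x94>>0)&0x1 = 0x0
err signed 2b, MSB=1: 2 - 4 = -2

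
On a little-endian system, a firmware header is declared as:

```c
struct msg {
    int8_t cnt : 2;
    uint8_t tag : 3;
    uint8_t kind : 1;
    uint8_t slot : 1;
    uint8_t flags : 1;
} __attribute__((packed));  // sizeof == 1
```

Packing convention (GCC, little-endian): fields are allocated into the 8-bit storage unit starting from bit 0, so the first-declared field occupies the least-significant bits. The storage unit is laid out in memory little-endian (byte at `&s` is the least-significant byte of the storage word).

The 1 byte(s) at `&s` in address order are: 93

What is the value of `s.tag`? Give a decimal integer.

[0]=0x93 (little-endian) → word 0x93
cnt [0+:2] = (word>>0) & 0x3 = 3
tag [2+:3] = (word>>2) & 0x7 = 4  ←
kind [5+:1] = (word>>5) & 0x1 = 0
slot [6+:1] = (word>>6) & 0x1 = 0
flags [7+:1] = (word>>7) & 0x1 = 1

4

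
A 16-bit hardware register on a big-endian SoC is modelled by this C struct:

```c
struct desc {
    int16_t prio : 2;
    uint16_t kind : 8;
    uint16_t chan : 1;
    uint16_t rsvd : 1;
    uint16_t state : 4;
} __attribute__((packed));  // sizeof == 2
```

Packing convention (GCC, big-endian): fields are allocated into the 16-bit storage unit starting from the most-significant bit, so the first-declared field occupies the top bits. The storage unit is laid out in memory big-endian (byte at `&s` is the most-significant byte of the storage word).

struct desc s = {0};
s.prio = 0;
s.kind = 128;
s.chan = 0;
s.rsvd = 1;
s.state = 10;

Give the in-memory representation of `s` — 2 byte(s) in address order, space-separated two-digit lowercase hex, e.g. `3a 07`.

20 1a

prio (2b) val=0 bits=0x0 at bit 14: 0x0000
kind (8b) val=128 bits=0x80 at bit 6: 0x2000
chan (1b) val=0 bits=0x0 at bit 5: 0x2000
rsvd (1b) val=1 bits=0x1 at bit 4: 0x2010
state (4b) val=10 bits=0xa at bit 0: 0x201a
word = 0x201a → big-endian bytes:
  [0]=0x20  [1]=0x1a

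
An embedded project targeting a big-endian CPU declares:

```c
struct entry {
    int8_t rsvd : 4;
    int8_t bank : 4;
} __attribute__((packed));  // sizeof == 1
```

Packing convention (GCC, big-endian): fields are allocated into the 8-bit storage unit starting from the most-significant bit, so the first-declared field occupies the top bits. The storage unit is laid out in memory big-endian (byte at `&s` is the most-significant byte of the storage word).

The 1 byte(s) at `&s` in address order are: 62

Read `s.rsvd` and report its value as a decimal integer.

6

[0]=0x62 (big-endian) → word 0x62
rsvd [4+:4] = (word>>4) & 0xf = 6  ←
bank [0+:4] = (word>>0) & 0xf = 2
rsvd signed 4b, MSB=0: value = 6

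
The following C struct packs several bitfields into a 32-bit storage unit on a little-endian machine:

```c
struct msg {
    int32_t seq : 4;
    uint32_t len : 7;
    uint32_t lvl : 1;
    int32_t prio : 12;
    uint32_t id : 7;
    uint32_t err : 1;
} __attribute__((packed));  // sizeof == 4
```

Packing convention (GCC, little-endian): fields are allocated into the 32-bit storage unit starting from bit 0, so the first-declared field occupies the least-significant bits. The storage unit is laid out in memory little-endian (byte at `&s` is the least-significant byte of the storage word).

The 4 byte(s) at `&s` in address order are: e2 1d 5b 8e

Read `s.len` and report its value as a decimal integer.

94

[0]=0xe2 [1]=0x1d [2]=0x5b [3]=0x8e (little-endian) → word 0x8e5b1de2
seq:4 @ bit 0 → (0x8e5b1de2>>0)&0xf = 0x2
len:7 @ bit 4 → (0x8e5b1de2>>4)&0x7f = 0x5e  ←
lvl:1 @ bit 11 → (0x8e5b1de2>>11)&0x1 = 0x1
prio:12 @ bit 12 → (0x8e5b1de2>>12)&0xfff = 0x5b1
id:7 @ bit 24 → (0x8e5b1de2>>24)&0x7f = 0xe
err:1 @ bit 31 → (0x8e5b1de2>>31)&0x1 = 0x1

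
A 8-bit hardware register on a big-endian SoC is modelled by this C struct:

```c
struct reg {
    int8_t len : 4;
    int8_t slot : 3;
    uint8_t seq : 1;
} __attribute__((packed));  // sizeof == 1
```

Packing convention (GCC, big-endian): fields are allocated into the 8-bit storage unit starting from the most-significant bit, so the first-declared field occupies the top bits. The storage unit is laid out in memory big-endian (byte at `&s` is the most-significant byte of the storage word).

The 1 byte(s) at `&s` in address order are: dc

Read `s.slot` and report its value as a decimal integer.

[0]=0xdc (big-endian) → word 0xdc
len [4+:4] = (word>>4) & 0xf = 13
slot [1+:3] = (word>>1) & 0x7 = 6  ←
seq [0+:1] = (word>>0) & 0x1 = 0
slot signed 3b, MSB=1: 6 - 8 = -2

-2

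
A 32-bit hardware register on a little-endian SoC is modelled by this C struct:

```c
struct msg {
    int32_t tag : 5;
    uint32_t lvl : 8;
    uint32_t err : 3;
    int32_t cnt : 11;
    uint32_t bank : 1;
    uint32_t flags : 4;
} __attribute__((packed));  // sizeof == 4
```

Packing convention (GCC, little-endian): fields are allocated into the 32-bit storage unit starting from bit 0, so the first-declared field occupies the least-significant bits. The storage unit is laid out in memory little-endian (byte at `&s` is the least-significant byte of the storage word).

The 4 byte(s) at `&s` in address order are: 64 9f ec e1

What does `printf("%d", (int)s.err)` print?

[0]=0x64 [1]=0x9f [2]=0xec [3]=0xe1 (little-endian) → word 0xe1ec9f64
tag [0+:5] = (word>>0) & 0x1f = 4
lvl [5+:8] = (word>>5) & 0xff = 251
err [13+:3] = (word>>13) & 0x7 = 4  ←
cnt [16+:11] = (word>>16) & 0x7ff = 492
bank [27+:1] = (word>>27) & 0x1 = 0
flags [28+:4] = (word>>28) & 0xf = 14

4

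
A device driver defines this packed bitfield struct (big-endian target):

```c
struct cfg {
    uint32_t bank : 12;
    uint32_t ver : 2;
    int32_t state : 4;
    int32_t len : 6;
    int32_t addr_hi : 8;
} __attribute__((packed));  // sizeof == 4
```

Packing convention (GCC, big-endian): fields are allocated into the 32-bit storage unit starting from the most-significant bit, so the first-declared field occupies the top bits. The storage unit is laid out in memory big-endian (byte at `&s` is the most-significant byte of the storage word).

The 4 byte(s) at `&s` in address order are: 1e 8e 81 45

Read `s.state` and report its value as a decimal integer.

[0]=0x1e [1]=0x8e [2]=0x81 [3]=0x45 (big-endian) → word 0x1e8e8145
bank [20+:12] = (word>>20) & 0xfff = 488
ver [18+:2] = (word>>18) & 0x3 = 3
state [14+:4] = (word>>14) & 0xf = 10  ←
len [8+:6] = (word>>8) & 0x3f = 1
addr_hi [0+:8] = (word>>0) & 0xff = 69
state signed 4b, MSB=1: 10 - 16 = -6

-6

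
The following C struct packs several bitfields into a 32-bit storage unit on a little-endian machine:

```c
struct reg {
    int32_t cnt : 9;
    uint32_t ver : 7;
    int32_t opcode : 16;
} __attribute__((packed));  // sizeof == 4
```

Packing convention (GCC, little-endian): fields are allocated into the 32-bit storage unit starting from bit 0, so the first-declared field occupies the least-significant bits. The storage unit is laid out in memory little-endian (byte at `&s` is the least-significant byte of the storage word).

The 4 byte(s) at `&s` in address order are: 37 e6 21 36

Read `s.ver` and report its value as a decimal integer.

115

[0]=0x37 [1]=0xe6 [2]=0x21 [3]=0x36 (little-endian) → word 0x3621e637
cnt [0+:9] = (word>>0) & 0x1ff = 55
ver [9+:7] = (word>>9) & 0x7f = 115  ←
opcode [16+:16] = (word>>16) & 0xffff = 13857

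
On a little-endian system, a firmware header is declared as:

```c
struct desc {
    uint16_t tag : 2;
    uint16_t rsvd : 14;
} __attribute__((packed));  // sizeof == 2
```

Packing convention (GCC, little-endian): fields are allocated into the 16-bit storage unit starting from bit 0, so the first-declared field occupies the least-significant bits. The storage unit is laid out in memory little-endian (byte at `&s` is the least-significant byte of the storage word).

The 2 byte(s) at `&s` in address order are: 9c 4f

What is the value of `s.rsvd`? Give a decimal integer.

5095

[0]=0x9c [1]=0x4f (little-endian) → word 0x4f9c
tag [0+:2] = (word>>0) & 0x3 = 0
rsvd [2+:14] = (word>>2) & 0x3fff = 5095  ←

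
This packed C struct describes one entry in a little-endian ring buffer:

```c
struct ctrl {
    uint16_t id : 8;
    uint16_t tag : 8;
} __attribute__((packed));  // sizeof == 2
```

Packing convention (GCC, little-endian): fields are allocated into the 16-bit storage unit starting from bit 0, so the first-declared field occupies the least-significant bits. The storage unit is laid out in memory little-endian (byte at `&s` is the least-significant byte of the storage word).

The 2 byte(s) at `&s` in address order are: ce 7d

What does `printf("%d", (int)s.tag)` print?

[0]=0xce [1]=0x7d (little-endian) → word 0x7dce
id [0+:8] = (word>>0) & 0xff = 206
tag [8+:8] = (word>>8) & 0xff = 125  ←

125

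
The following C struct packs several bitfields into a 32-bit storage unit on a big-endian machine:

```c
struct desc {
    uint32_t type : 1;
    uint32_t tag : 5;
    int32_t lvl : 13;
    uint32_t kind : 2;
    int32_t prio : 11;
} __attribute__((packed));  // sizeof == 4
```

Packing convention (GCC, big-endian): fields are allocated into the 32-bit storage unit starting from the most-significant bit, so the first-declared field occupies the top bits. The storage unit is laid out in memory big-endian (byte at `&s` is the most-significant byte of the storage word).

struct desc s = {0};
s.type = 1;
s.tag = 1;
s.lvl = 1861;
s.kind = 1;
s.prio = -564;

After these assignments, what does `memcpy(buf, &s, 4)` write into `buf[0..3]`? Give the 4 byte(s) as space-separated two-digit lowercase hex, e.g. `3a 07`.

type (1b) val=1 bits=0x1 at bit 31: 0x80000000
tag (5b) val=1 bits=0x1 at bit 26: 0x84000000
lvl (13b) val=1861 bits=0x745 at bit 13: 0x84e8a000
kind (2b) val=1 bits=0x1 at bit 11: 0x84e8a800
prio (11b) val=-564 bits=0x5cc at bit 0: 0x84e8adcc
word = 0x84e8adcc → big-endian bytes:
  [0]=0x84  [1]=0xe8  [2]=0xad  [3]=0xcc

84 e8 ad cc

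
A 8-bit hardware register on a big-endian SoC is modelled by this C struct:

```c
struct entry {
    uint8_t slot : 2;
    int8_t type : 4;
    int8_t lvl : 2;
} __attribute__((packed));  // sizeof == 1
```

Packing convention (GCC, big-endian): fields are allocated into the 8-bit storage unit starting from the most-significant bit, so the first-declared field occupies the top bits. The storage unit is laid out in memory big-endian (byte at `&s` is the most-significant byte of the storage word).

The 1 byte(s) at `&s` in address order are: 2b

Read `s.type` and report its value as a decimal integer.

[0]=0x2b (big-endian) → word 0x2b
slot:2 @ bit 6 → (0x2b>>6)&0x3 = 0x0
type:4 @ bit 2 → (0x2b>>2)&0xf = 0xa  ←
lvl:2 @ bit 0 → (0x2b>>0)&0x3 = 0x3
type signed 4b, MSB=1: 10 - 16 = -6

-6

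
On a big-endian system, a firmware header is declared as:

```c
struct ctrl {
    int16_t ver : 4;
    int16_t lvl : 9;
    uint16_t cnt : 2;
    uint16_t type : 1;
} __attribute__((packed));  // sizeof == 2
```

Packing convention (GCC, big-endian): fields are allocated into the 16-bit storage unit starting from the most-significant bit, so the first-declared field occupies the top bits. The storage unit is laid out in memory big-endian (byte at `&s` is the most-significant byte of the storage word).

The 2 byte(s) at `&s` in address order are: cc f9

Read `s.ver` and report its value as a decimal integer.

-4

[0]=0xcc [1]=0xf9 (big-endian) → word 0xccf9
ver [12+:4] = (word>>12) & 0xf = 12  ←
lvl [3+:9] = (word>>3) & 0x1ff = 415
cnt [1+:2] = (word>>1) & 0x3 = 0
type [0+:1] = (word>>0) & 0x1 = 1
ver signed 4b, MSB=1: 12 - 16 = -4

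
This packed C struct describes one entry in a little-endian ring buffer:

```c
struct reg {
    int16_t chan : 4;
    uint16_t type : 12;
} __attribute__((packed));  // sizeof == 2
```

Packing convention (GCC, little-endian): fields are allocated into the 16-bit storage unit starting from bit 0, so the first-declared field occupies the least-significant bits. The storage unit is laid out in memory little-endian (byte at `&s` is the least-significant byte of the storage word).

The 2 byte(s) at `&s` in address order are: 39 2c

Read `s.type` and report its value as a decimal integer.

[0]=0x39 [1]=0x2c (little-endian) → word 0x2c39
chan [0+:4] = (word>>0) & 0xf = 9
type [4+:12] = (word>>4) & 0xfff = 707  ←

707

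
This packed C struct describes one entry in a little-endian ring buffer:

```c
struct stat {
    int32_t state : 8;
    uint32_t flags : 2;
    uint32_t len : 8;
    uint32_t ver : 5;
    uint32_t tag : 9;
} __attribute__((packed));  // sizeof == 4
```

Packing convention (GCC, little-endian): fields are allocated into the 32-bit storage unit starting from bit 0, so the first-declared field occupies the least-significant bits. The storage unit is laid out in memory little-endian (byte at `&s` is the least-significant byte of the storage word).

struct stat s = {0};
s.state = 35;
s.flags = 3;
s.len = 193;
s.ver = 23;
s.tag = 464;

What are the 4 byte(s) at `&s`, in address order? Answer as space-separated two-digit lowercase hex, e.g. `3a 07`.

23 07 5f e8

state (8b) val=35 bits=0x23 at bit 0: 0x00000023
flags (2b) val=3 bits=0x3 at bit 8: 0x00000323
len (8b) val=193 bits=0xc1 at bit 10: 0x00030723
ver (5b) val=23 bits=0x17 at bit 18: 0x005f0723
tag (9b) val=464 bits=0x1d0 at bit 23: 0xe85f0723
word = 0xe85f0723 → little-endian bytes:
  [0]=0x23  [1]=0x07  [2]=0x5f  [3]=0xe8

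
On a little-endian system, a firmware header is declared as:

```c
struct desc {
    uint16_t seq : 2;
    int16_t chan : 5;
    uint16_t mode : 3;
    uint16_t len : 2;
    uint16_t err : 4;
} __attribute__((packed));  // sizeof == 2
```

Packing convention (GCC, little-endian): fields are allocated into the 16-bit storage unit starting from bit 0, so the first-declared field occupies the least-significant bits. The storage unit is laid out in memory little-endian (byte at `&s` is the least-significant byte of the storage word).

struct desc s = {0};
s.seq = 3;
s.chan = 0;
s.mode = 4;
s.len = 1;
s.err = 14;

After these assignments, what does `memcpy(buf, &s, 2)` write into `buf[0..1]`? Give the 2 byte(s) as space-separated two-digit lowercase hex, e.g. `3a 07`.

03 e6

seq:2 = 3 → 0x3 << 0 → word 0x0003
chan:5 = 0 → 0x0 << 2 → word 0x0003
mode:3 = 4 → 0x4 << 7 → word 0x0203
len:2 = 1 → 0x1 << 10 → word 0x0603
err:4 = 14 → 0xe << 12 → word 0xe603
word = 0xe603 → little-endian bytes:
  [0]=0x03  [1]=0xe6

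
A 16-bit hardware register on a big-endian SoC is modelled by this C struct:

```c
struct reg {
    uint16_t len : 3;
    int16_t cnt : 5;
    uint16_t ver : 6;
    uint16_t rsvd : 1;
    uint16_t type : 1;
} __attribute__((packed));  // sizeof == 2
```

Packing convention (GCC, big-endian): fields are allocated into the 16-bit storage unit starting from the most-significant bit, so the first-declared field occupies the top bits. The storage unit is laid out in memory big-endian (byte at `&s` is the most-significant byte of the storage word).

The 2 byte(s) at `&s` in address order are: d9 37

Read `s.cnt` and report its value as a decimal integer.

-7

[0]=0xd9 [1]=0x37 (big-endian) → word 0xd937
len:3 @ bit 13 → (0xd937>>13)&0x7 = 0x6
cnt:5 @ bit 8 → (0xd937>>8)&0x1f = 0x19  ←
ver:6 @ bit 2 → (0xd937>>2)&0x3f = 0xd
rsvd:1 @ bit 1 → (0xd937>>1)&0x1 = 0x1
type:1 @ bit 0 → (0xd937>>0)&0x1 = 0x1
cnt signed 5b, MSB=1: 25 - 32 = -7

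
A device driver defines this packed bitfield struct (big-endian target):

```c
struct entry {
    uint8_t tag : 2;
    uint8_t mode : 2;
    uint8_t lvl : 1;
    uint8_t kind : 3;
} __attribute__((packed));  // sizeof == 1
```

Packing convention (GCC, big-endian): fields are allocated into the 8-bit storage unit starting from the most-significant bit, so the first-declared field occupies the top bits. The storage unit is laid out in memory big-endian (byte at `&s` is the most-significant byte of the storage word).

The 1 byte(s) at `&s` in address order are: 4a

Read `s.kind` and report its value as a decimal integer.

2

[0]=0x4a (big-endian) → word 0x4a
tag [6+:2] = (word>>6) & 0x3 = 1
mode [4+:2] = (word>>4) & 0x3 = 0
lvl [3+:1] = (word>>3) & 0x1 = 1
kind [0+:3] = (word>>0) & 0x7 = 2  ←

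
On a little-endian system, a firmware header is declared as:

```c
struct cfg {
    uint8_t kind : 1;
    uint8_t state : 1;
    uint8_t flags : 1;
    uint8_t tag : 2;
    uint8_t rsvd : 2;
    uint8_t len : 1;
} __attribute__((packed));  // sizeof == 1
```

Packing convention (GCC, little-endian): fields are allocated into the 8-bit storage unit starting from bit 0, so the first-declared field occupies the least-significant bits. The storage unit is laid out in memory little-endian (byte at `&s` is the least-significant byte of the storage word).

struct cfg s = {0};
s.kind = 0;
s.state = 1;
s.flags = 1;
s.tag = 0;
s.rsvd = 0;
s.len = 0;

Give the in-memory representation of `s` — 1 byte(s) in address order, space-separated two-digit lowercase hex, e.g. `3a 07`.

06

[0+:1] kind=0 & 0x1 = 0x0; word=0x00
[1+:1] state=1 & 0x1 = 0x1; word=0x02
[2+:1] flags=1 & 0x1 = 0x1; word=0x06
[3+:2] tag=0 & 0x3 = 0x0; word=0x06
[5+:2] rsvd=0 & 0x3 = 0x0; word=0x06
[7+:1] len=0 & 0x1 = 0x0; word=0x06
word = 0x06 → little-endian bytes:
  [0]=0x06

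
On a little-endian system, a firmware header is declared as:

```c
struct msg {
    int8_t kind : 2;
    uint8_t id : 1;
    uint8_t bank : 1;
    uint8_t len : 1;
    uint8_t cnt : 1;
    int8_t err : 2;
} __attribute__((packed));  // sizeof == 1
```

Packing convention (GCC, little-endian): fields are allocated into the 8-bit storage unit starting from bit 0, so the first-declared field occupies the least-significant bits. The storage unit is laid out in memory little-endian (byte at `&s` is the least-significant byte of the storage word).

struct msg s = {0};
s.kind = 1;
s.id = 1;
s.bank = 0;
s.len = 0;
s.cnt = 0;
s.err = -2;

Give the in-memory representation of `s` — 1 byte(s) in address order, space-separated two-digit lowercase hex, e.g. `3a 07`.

[0+:2] kind=1 & 0x3 = 0x1; word=0x01
[2+:1] id=1 & 0x1 = 0x1; word=0x05
[3+:1] bank=0 & 0x1 = 0x0; word=0x05
[4+:1] len=0 & 0x1 = 0x0; word=0x05
[5+:1] cnt=0 & 0x1 = 0x0; word=0x05
[6+:2] err=-2 & 0x3 = 0x2; word=0x85
word = 0x85 → little-endian bytes:
  [0]=0x85

85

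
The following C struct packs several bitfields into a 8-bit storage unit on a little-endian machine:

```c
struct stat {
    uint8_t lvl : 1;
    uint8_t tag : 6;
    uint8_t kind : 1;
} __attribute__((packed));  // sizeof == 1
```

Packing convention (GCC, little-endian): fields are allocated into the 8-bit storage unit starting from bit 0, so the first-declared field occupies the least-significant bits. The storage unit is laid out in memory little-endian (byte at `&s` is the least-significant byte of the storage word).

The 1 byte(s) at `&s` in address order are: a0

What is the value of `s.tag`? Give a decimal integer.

16

[0]=0xa0 (little-endian) → word 0xa0
lvl:1 @ bit 0 → (0xa0>>0)&0x1 = 0x0
tag:6 @ bit 1 → (0xa0>>1)&0x3f = 0x10  ←
kind:1 @ bit 7 → (0xa0>>7)&0x1 = 0x1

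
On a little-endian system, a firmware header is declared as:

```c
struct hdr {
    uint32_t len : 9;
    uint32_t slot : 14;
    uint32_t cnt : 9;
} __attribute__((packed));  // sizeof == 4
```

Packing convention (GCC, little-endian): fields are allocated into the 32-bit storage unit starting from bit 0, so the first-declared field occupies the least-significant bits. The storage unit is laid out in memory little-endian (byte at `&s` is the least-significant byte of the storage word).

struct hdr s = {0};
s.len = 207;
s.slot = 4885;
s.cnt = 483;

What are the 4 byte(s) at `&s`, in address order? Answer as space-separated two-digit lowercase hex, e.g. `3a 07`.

cf 2a a6 f1

[0+:9] len=207 & 0x1ff = 0xcf; word=0x000000cf
[9+:14] slot=4885 & 0x3fff = 0x1315; word=0x00262acf
[23+:9] cnt=483 & 0x1ff = 0x1e3; word=0xf1a62acf
word = 0xf1a62acf → little-endian bytes:
  [0]=0xcf  [1]=0x2a  [2]=0xa6  [3]=0xf1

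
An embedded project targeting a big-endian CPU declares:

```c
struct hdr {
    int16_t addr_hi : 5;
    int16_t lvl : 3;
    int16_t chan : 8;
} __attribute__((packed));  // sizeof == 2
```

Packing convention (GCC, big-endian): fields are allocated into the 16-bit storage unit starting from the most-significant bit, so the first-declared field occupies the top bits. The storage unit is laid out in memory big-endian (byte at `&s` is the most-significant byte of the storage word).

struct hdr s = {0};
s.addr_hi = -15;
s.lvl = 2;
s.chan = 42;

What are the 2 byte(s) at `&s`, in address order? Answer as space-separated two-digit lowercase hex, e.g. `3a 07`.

8a 2a

addr_hi (5b) val=-15 bits=0x11 at bit 11: 0x8800
lvl (3b) val=2 bits=0x2 at bit 8: 0x8a00
chan (8b) val=42 bits=0x2a at bit 0: 0x8a2a
word = 0x8a2a → big-endian bytes:
  [0]=0x8a  [1]=0x2a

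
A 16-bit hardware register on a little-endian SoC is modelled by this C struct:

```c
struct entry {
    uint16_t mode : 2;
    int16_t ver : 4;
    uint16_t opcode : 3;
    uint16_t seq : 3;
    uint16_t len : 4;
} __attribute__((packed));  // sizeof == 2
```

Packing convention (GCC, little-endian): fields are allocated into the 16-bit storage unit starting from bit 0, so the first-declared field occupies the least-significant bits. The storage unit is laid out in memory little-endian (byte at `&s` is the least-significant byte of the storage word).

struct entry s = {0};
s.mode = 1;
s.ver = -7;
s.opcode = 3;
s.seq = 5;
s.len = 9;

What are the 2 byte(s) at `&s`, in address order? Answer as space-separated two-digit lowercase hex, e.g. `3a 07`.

e5 9a

mode (2b) val=1 bits=0x1 at bit 0: 0x0001
ver (4b) val=-7 bits=0x9 at bit 2: 0x0025
opcode (3b) val=3 bits=0x3 at bit 6: 0x00e5
seq (3b) val=5 bits=0x5 at bit 9: 0x0ae5
len (4b) val=9 bits=0x9 at bit 12: 0x9ae5
word = 0x9ae5 → little-endian bytes:
  [0]=0xe5  [1]=0x9a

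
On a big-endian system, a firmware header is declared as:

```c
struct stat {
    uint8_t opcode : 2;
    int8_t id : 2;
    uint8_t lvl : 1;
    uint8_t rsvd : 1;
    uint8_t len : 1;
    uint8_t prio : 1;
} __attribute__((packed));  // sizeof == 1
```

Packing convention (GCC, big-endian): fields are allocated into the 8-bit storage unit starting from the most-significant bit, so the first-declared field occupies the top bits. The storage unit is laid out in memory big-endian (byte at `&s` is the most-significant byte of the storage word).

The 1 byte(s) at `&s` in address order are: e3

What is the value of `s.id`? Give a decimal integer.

-2

[0]=0xe3 (big-endian) → word 0xe3
opcode [6+:2] = (word>>6) & 0x3 = 3
id [4+:2] = (word>>4) & 0x3 = 2  ←
lvl [3+:1] = (word>>3) & 0x1 = 0
rsvd [2+:1] = (word>>2) & 0x1 = 0
len [1+:1] = (word>>1) & 0x1 = 1
prio [0+:1] = (word>>0) & 0x1 = 1
id signed 2b, MSB=1: 2 - 4 = -2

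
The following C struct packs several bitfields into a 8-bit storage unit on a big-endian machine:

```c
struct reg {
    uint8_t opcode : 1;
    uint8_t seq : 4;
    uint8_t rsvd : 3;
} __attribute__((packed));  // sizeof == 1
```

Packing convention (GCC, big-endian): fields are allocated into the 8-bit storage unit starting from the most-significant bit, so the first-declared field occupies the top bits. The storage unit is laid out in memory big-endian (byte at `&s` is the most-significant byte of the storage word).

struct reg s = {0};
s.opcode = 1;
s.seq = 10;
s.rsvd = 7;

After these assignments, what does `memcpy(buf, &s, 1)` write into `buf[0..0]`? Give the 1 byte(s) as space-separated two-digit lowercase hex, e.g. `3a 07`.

opcode (1b) val=1 bits=0x1 at bit 7: 0x80
seq (4b) val=10 bits=0xa at bit 3: 0xd0
rsvd (3b) val=7 bits=0x7 at bit 0: 0xd7
word = 0xd7 → big-endian bytes:
  [0]=0xd7

d7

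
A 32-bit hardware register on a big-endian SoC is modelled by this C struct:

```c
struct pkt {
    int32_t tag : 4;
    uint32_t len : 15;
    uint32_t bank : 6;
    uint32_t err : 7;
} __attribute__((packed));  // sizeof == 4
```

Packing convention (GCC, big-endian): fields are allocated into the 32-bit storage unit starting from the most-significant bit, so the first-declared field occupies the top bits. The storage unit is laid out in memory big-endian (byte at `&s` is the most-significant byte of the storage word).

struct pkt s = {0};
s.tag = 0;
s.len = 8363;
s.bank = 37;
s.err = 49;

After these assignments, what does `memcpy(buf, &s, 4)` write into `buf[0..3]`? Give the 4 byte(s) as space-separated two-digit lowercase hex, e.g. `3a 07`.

04 15 72 b1

[28+:4] tag=0 & 0xf = 0x0; word=0x00000000
[13+:15] len=8363 & 0x7fff = 0x20ab; word=0x04156000
[7+:6] bank=37 & 0x3f = 0x25; word=0x04157280
[0+:7] err=49 & 0x7f = 0x31; word=0x041572b1
word = 0x041572b1 → big-endian bytes:
  [0]=0x04  [1]=0x15  [2]=0x72  [3]=0xb1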